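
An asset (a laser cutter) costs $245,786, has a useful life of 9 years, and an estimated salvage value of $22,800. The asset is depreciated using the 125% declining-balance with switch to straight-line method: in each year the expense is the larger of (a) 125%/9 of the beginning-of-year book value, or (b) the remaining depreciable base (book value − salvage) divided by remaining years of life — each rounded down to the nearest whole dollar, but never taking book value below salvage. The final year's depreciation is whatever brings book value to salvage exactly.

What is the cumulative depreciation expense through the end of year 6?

Depreciable base = $245,786 − $22,800 = $222,986.
Year 1: DB = ⌊$245,786 × 125%/9⌋ = $34,136; SL = ⌊$222,986/9⌋ = $24,776 → take DB $34,136. Book value $211,650.
Year 2: DB = ⌊$211,650 × 125%/9⌋ = $29,395; SL = ⌊$188,850/8⌋ = $23,606 → take DB $29,395. Book value $182,255.
Year 3: DB = ⌊$182,255 × 125%/9⌋ = $25,313; SL = ⌊$159,455/7⌋ = $22,779 → take DB $25,313. Book value $156,942.
Year 4: DB = ⌊$156,942 × 125%/9⌋ = $21,797; SL = ⌊$134,142/6⌋ = $22,357 → take SL $22,357. Book value $134,585.
Year 5: DB = ⌊$134,585 × 125%/9⌋ = $18,692; SL = ⌊$111,785/5⌋ = $22,357 → take SL $22,357. Book value $112,228.
Year 6: DB = ⌊$112,228 × 125%/9⌋ = $15,587; SL = ⌊$89,428/4⌋ = $22,357 → take SL $22,357. Book value $89,871.
Accumulated through year 6 = $245,786 − $89,871 = $155,915.

$155,915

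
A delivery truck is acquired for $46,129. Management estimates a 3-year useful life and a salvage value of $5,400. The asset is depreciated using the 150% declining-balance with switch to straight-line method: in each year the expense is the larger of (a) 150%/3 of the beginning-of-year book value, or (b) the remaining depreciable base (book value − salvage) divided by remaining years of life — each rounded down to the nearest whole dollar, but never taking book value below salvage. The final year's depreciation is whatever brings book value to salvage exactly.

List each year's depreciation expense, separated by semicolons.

$23,064; $11,532; $6,133

Depreciable base = $46,129 − $5,400 = $40,729.
Year 1: DB = ⌊$46,129 × 150%/3⌋ = $23,064; SL = ⌊$40,729/3⌋ = $13,576 → take DB $23,064. Book value $23,065.
Year 2: DB = ⌊$23,065 × 150%/3⌋ = $11,532; SL = ⌊$17,665/2⌋ = $8,832 → take DB $11,532. Book value $11,533.
Year 3 (final): $11,533 − $5,400 = $6,133. Book value $5,400.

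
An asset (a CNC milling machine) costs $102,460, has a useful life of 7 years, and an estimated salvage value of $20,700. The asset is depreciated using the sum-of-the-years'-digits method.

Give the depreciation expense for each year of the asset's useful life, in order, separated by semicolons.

Depreciable base = $102,460 − $20,700 = $81,760.
Sum of the years' digits = 7+6+5+4+3+2+1 = 28.
Year 1: $81,760 × 7/28 = $20,440. Book value $82,020.
Year 2: $81,760 × 6/28 = $17,520. Book value $64,500.
Year 3: $81,760 × 5/28 = $14,600. Book value $49,900.
Year 4: $81,760 × 4/28 = $11,680. Book value $38,220.
Year 5: $81,760 × 3/28 = $8,760. Book value $29,460.
Year 6: $81,760 × 2/28 = $5,840. Book value $23,620.
Year 7: $81,760 × 1/28 = $2,920. Book value $20,700.

$20,440; $17,520; $14,600; $11,680; $8,760; $5,840; $2,920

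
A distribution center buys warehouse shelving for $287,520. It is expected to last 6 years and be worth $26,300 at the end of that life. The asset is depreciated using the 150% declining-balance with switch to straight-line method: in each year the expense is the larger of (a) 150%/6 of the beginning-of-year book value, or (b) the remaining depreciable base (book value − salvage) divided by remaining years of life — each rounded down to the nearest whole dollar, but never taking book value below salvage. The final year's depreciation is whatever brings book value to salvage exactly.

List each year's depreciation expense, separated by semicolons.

Depreciable base = $287,520 − $26,300 = $261,220.
Year 1: DB = ⌊$287,520 × 150%/6⌋ = $71,880; SL = ⌊$261,220/6⌋ = $43,536 → take DB $71,880. Book value $215,640.
Year 2: DB = ⌊$215,640 × 150%/6⌋ = $53,910; SL = ⌊$189,340/5⌋ = $37,868 → take DB $53,910. Book value $161,730.
Year 3: DB = ⌊$161,730 × 150%/6⌋ = $40,432; SL = ⌊$135,430/4⌋ = $33,857 → take DB $40,432. Book value $121,298.
Year 4: DB = ⌊$121,298 × 150%/6⌋ = $30,324; SL = ⌊$94,998/3⌋ = $31,666 → take SL $31,666. Book value $89,632.
Year 5: DB = ⌊$89,632 × 150%/6⌋ = $22,408; SL = ⌊$63,332/2⌋ = $31,666 → take SL $31,666. Book value $57,966.
Year 6 (final): $57,966 − $26,300 = $31,666. Book value $26,300.

$71,880; $53,910; $40,432; $31,666; $31,666; $31,666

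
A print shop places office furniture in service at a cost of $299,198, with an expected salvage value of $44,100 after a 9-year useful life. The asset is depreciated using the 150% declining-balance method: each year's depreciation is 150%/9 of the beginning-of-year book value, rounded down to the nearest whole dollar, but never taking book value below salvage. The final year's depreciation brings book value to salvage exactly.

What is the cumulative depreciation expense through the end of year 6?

Depreciable base = $299,198 − $44,100 = $255,098.
Year 1: ⌊$299,198 × 150%/9⌋ = $49,866. Book value $249,332.
Year 2: ⌊$249,332 × 150%/9⌋ = $41,555. Book value $207,777.
Year 3: ⌊$207,777 × 150%/9⌋ = $34,629. Book value $173,148.
Year 4: ⌊$173,148 × 150%/9⌋ = $28,858. Book value $144,290.
Year 5: ⌊$144,290 × 150%/9⌋ = $24,048. Book value $120,242.
Year 6: ⌊$120,242 × 150%/9⌋ = $20,040. Book value $100,202.
Accumulated through year 6 = $299,198 − $100,202 = $198,996.

$198,996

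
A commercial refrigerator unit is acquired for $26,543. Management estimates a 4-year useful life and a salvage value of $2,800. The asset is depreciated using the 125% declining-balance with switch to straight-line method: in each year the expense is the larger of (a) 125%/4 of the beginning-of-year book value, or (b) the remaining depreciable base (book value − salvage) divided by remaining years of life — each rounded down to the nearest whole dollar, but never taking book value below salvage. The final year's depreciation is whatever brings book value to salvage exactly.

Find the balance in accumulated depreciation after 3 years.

Depreciable base = $26,543 − $2,800 = $23,743.
Year 1: DB = ⌊$26,543 × 125%/4⌋ = $8,294; SL = ⌊$23,743/4⌋ = $5,935 → take DB $8,294. Book value $18,249.
Year 2: DB = ⌊$18,249 × 125%/4⌋ = $5,702; SL = ⌊$15,449/3⌋ = $5,149 → take DB $5,702. Book value $12,547.
Year 3: DB = ⌊$12,547 × 125%/4⌋ = $3,920; SL = ⌊$9,747/2⌋ = $4,873 → take SL $4,873. Book value $7,674.
Accumulated through year 3 = $26,543 − $7,674 = $18,869.

$18,869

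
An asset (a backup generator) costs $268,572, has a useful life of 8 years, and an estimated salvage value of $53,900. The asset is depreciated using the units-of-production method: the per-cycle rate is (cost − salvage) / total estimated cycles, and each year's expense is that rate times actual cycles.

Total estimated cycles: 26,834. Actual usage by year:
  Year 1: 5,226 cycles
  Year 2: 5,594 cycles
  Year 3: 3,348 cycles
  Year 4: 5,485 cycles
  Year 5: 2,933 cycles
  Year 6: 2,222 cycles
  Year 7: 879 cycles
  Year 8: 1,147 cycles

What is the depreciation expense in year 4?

Depreciable base = $268,572 − $53,900 = $214,672.
Rate = $214,672 / 26,834 cycles = $8 per cycle.
Year 1: 5,226 × $8 = $41,808. Book value $226,764.
Year 2: 5,594 × $8 = $44,752. Book value $182,012.
Year 3: 3,348 × $8 = $26,784. Book value $155,228.
Year 4: 5,485 × $8 = $43,880. Book value $111,348.

$43,880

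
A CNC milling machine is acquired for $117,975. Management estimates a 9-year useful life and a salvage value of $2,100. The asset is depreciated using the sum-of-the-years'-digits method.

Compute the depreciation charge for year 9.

$2,575

Depreciable base = $117,975 − $2,100 = $115,875.
Sum of the years' digits = 9+8+7+6+5+4+3+2+1 = 45.
Year 1: $115,875 × 9/45 = $23,175. Book value $94,800.
Year 2: $115,875 × 8/45 = $20,600. Book value $74,200.
Year 3: $115,875 × 7/45 = $18,025. Book value $56,175.
Year 4: $115,875 × 6/45 = $15,450. Book value $40,725.
Year 5: $115,875 × 5/45 = $12,875. Book value $27,850.
Year 6: $115,875 × 4/45 = $10,300. Book value $17,550.
Year 7: $115,875 × 3/45 = $7,725. Book value $9,825.
Year 8: $115,875 × 2/45 = $5,150. Book value $4,675.
Year 9: $115,875 × 1/45 = $2,575. Book value $2,100.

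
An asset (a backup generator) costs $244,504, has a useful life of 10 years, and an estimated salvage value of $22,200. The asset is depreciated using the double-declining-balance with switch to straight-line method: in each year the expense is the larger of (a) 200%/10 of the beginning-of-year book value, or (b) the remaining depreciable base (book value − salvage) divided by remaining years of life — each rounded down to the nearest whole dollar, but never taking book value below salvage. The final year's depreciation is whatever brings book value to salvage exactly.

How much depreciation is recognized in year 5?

$20,030

Depreciable base = $244,504 − $22,200 = $222,304.
Year 1: DB = ⌊$244,504 × 200%/10⌋ = $48,900; SL = ⌊$222,304/10⌋ = $22,230 → take DB $48,900. Book value $195,604.
Year 2: DB = ⌊$195,604 × 200%/10⌋ = $39,120; SL = ⌊$173,404/9⌋ = $19,267 → take DB $39,120. Book value $156,484.
Year 3: DB = ⌊$156,484 × 200%/10⌋ = $31,296; SL = ⌊$134,284/8⌋ = $16,785 → take DB $31,296. Book value $125,188.
Year 4: DB = ⌊$125,188 × 200%/10⌋ = $25,037; SL = ⌊$102,988/7⌋ = $14,712 → take DB $25,037. Book value $100,151.
Year 5: DB = ⌊$100,151 × 200%/10⌋ = $20,030; SL = ⌊$77,951/6⌋ = $12,991 → take DB $20,030. Book value $80,121.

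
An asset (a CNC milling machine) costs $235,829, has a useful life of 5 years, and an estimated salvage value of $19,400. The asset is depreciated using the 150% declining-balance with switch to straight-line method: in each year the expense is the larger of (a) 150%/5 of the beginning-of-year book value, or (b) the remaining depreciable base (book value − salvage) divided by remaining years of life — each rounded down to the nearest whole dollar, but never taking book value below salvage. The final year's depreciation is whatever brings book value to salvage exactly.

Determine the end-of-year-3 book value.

$80,890

Depreciable base = $235,829 − $19,400 = $216,429.
Year 1: DB = ⌊$235,829 × 150%/5⌋ = $70,748; SL = ⌊$216,429/5⌋ = $43,285 → take DB $70,748. Book value $165,081.
Year 2: DB = ⌊$165,081 × 150%/5⌋ = $49,524; SL = ⌊$145,681/4⌋ = $36,420 → take DB $49,524. Book value $115,557.
Year 3: DB = ⌊$115,557 × 150%/5⌋ = $34,667; SL = ⌊$96,157/3⌋ = $32,052 → take DB $34,667. Book value $80,890.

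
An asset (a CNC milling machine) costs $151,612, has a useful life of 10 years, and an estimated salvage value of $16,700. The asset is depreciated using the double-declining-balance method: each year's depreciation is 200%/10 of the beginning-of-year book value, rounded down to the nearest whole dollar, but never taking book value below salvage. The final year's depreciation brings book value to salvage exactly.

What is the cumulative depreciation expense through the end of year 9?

$131,262

Depreciable base = $151,612 − $16,700 = $134,912.
Year 1: ⌊$151,612 × 200%/10⌋ = $30,322. Book value $121,290.
Year 2: ⌊$121,290 × 200%/10⌋ = $24,258. Book value $97,032.
Year 3: ⌊$97,032 × 200%/10⌋ = $19,406. Book value $77,626.
Year 4: ⌊$77,626 × 200%/10⌋ = $15,525. Book value $62,101.
Year 5: ⌊$62,101 × 200%/10⌋ = $12,420. Book value $49,681.
Year 6: ⌊$49,681 × 200%/10⌋ = $9,936. Book value $39,745.
Year 7: ⌊$39,745 × 200%/10⌋ = $7,949. Book value $31,796.
Year 8: ⌊$31,796 × 200%/10⌋ = $6,359. Book value $25,437.
Year 9: ⌊$25,437 × 200%/10⌋ = $5,087. Book value $20,350.
Accumulated through year 9 = $151,612 − $20,350 = $131,262.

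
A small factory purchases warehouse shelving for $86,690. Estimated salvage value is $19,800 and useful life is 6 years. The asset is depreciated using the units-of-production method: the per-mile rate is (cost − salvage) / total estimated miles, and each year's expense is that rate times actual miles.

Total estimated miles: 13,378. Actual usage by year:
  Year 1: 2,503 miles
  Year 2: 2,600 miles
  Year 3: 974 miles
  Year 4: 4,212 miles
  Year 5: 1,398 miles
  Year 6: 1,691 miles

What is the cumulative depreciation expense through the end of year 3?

Depreciable base = $86,690 − $19,800 = $66,890.
Rate = $66,890 / 13,378 miles = $5 per mile.
Year 1: 2,503 × $5 = $12,515. Book value $74,175.
Year 2: 2,600 × $5 = $13,000. Book value $61,175.
Year 3: 974 × $5 = $4,870. Book value $56,305.
Accumulated through year 3 = $86,690 − $56,305 = $30,385.

$30,385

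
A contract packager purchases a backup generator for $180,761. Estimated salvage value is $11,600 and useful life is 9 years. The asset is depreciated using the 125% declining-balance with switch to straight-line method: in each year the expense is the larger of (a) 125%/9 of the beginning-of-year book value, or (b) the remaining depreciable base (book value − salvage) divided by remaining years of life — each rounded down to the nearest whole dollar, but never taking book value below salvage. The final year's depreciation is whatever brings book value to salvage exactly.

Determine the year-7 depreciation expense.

Depreciable base = $180,761 − $11,600 = $169,161.
Year 1: DB = ⌊$180,761 × 125%/9⌋ = $25,105; SL = ⌊$169,161/9⌋ = $18,795 → take DB $25,105. Book value $155,656.
Year 2: DB = ⌊$155,656 × 125%/9⌋ = $21,618; SL = ⌊$144,056/8⌋ = $18,007 → take DB $21,618. Book value $134,038.
Year 3: DB = ⌊$134,038 × 125%/9⌋ = $18,616; SL = ⌊$122,438/7⌋ = $17,491 → take DB $18,616. Book value $115,422.
Year 4: DB = ⌊$115,422 × 125%/9⌋ = $16,030; SL = ⌊$103,822/6⌋ = $17,303 → take SL $17,303. Book value $98,119.
Year 5: DB = ⌊$98,119 × 125%/9⌋ = $13,627; SL = ⌊$86,519/5⌋ = $17,303 → take SL $17,303. Book value $80,816.
Year 6: DB = ⌊$80,816 × 125%/9⌋ = $11,224; SL = ⌊$69,216/4⌋ = $17,304 → take SL $17,304. Book value $63,512.
Year 7: DB = ⌊$63,512 × 125%/9⌋ = $8,821; SL = ⌊$51,912/3⌋ = $17,304 → take SL $17,304. Book value $46,208.

$17,304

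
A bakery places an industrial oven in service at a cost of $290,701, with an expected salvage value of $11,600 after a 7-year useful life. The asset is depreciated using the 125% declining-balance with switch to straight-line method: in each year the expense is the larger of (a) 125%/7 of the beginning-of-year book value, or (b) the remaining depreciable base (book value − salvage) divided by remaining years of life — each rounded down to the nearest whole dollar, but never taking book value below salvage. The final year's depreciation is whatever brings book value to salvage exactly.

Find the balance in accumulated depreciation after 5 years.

Depreciable base = $290,701 − $11,600 = $279,101.
Year 1: DB = ⌊$290,701 × 125%/7⌋ = $51,910; SL = ⌊$279,101/7⌋ = $39,871 → take DB $51,910. Book value $238,791.
Year 2: DB = ⌊$238,791 × 125%/7⌋ = $42,641; SL = ⌊$227,191/6⌋ = $37,865 → take DB $42,641. Book value $196,150.
Year 3: DB = ⌊$196,150 × 125%/7⌋ = $35,026; SL = ⌊$184,550/5⌋ = $36,910 → take SL $36,910. Book value $159,240.
Year 4: DB = ⌊$159,240 × 125%/7⌋ = $28,435; SL = ⌊$147,640/4⌋ = $36,910 → take SL $36,910. Book value $122,330.
Year 5: DB = ⌊$122,330 × 125%/7⌋ = $21,844; SL = ⌊$110,730/3⌋ = $36,910 → take SL $36,910. Book value $85,420.
Accumulated through year 5 = $290,701 − $85,420 = $205,281.

$205,281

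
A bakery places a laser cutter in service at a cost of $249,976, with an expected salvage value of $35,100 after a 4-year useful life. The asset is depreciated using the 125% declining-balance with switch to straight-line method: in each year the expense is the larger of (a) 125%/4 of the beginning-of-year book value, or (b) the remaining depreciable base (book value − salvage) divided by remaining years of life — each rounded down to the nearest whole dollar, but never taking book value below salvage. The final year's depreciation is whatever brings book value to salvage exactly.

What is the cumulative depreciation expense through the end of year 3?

$173,349

Depreciable base = $249,976 − $35,100 = $214,876.
Year 1: DB = ⌊$249,976 × 125%/4⌋ = $78,117; SL = ⌊$214,876/4⌋ = $53,719 → take DB $78,117. Book value $171,859.
Year 2: DB = ⌊$171,859 × 125%/4⌋ = $53,705; SL = ⌊$136,759/3⌋ = $45,586 → take DB $53,705. Book value $118,154.
Year 3: DB = ⌊$118,154 × 125%/4⌋ = $36,923; SL = ⌊$83,054/2⌋ = $41,527 → take SL $41,527. Book value $76,627.
Accumulated through year 3 = $249,976 − $76,627 = $173,349.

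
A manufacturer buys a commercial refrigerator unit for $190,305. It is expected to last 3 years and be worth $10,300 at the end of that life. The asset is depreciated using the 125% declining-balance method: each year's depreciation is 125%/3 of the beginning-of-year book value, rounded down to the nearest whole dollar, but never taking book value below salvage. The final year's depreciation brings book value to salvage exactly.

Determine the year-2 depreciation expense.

$46,255

Depreciable base = $190,305 − $10,300 = $180,005.
Year 1: ⌊$190,305 × 125%/3⌋ = $79,293. Book value $111,012.
Year 2: ⌊$111,012 × 125%/3⌋ = $46,255. Book value $64,757.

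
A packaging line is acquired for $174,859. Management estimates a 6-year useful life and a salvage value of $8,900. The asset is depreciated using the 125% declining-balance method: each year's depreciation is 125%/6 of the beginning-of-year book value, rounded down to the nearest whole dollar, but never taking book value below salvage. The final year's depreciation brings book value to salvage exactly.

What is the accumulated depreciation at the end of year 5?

$120,482

Depreciable base = $174,859 − $8,900 = $165,959.
Year 1: ⌊$174,859 × 125%/6⌋ = $36,428. Book value $138,431.
Year 2: ⌊$138,431 × 125%/6⌋ = $28,839. Book value $109,592.
Year 3: ⌊$109,592 × 125%/6⌋ = $22,831. Book value $86,761.
Year 4: ⌊$86,761 × 125%/6⌋ = $18,075. Book value $68,686.
Year 5: ⌊$68,686 × 125%/6⌋ = $14,309. Book value $54,377.
Accumulated through year 5 = $174,859 − $54,377 = $120,482.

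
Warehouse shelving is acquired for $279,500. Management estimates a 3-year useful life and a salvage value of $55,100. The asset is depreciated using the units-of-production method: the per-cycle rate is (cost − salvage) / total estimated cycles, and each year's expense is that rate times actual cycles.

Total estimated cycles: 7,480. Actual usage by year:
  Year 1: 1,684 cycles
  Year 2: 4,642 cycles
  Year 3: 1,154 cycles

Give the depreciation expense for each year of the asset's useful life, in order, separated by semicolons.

Depreciable base = $279,500 − $55,100 = $224,400.
Rate = $224,400 / 7,480 cycles = $30 per cycle.
Year 1: 1,684 × $30 = $50,520. Book value $228,980.
Year 2: 4,642 × $30 = $139,260. Book value $89,720.
Year 3: 1,154 × $30 = $34,620. Book value $55,100.

$50,520; $139,260; $34,620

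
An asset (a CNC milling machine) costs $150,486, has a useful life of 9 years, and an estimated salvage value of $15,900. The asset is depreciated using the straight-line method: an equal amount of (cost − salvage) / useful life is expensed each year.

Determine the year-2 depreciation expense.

$14,954

Depreciable base = $150,486 − $15,900 = $134,586.
Annual expense = $134,586 / 9 = $14,954.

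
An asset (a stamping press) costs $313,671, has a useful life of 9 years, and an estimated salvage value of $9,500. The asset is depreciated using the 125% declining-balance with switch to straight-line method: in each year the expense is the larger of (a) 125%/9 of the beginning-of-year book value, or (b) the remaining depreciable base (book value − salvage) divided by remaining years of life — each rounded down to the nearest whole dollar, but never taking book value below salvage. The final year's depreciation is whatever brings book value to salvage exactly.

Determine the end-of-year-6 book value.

$104,894

Depreciable base = $313,671 − $9,500 = $304,171.
Year 1: DB = ⌊$313,671 × 125%/9⌋ = $43,565; SL = ⌊$304,171/9⌋ = $33,796 → take DB $43,565. Book value $270,106.
Year 2: DB = ⌊$270,106 × 125%/9⌋ = $37,514; SL = ⌊$260,606/8⌋ = $32,575 → take DB $37,514. Book value $232,592.
Year 3: DB = ⌊$232,592 × 125%/9⌋ = $32,304; SL = ⌊$223,092/7⌋ = $31,870 → take DB $32,304. Book value $200,288.
Year 4: DB = ⌊$200,288 × 125%/9⌋ = $27,817; SL = ⌊$190,788/6⌋ = $31,798 → take SL $31,798. Book value $168,490.
Year 5: DB = ⌊$168,490 × 125%/9⌋ = $23,401; SL = ⌊$158,990/5⌋ = $31,798 → take SL $31,798. Book value $136,692.
Year 6: DB = ⌊$136,692 × 125%/9⌋ = $18,985; SL = ⌊$127,192/4⌋ = $31,798 → take SL $31,798. Book value $104,894.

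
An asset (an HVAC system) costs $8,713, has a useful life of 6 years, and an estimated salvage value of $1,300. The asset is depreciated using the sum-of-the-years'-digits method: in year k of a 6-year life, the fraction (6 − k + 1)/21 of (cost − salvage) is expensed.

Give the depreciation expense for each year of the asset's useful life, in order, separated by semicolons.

$2,118; $1,765; $1,412; $1,059; $706; $353

Depreciable base = $8,713 − $1,300 = $7,413.
Sum of the years' digits = 6+5+4+3+2+1 = 21.
Year 1: $7,413 × 6/21 = $2,118. Book value $6,595.
Year 2: $7,413 × 5/21 = $1,765. Book value $4,830.
Year 3: $7,413 × 4/21 = $1,412. Book value $3,418.
Year 4: $7,413 × 3/21 = $1,059. Book value $2,359.
Year 5: $7,413 × 2/21 = $706. Book value $1,653.
Year 6: $7,413 × 1/21 = $353. Book value $1,300.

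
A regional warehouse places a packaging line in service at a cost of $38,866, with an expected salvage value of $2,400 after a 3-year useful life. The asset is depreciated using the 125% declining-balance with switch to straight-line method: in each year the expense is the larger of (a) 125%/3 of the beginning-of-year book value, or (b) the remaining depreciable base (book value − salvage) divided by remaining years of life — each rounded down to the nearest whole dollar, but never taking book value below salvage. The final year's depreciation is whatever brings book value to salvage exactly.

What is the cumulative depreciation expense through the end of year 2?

Depreciable base = $38,866 − $2,400 = $36,466.
Year 1: DB = ⌊$38,866 × 125%/3⌋ = $16,194; SL = ⌊$36,466/3⌋ = $12,155 → take DB $16,194. Book value $22,672.
Year 2: DB = ⌊$22,672 × 125%/3⌋ = $9,446; SL = ⌊$20,272/2⌋ = $10,136 → take SL $10,136. Book value $12,536.
Accumulated through year 2 = $38,866 − $12,536 = $26,330.

$26,330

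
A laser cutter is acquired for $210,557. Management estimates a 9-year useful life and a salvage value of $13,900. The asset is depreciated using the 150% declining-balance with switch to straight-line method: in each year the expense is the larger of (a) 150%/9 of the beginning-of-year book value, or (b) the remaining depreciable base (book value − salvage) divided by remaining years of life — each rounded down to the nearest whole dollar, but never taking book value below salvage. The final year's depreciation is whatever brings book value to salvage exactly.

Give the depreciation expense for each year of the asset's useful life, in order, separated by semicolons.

Depreciable base = $210,557 − $13,900 = $196,657.
Year 1: DB = ⌊$210,557 × 150%/9⌋ = $35,092; SL = ⌊$196,657/9⌋ = $21,850 → take DB $35,092. Book value $175,465.
Year 2: DB = ⌊$175,465 × 150%/9⌋ = $29,244; SL = ⌊$161,565/8⌋ = $20,195 → take DB $29,244. Book value $146,221.
Year 3: DB = ⌊$146,221 × 150%/9⌋ = $24,370; SL = ⌊$132,321/7⌋ = $18,903 → take DB $24,370. Book value $121,851.
Year 4: DB = ⌊$121,851 × 150%/9⌋ = $20,308; SL = ⌊$107,951/6⌋ = $17,991 → take DB $20,308. Book value $101,543.
Year 5: DB = ⌊$101,543 × 150%/9⌋ = $16,923; SL = ⌊$87,643/5⌋ = $17,528 → take SL $17,528. Book value $84,015.
Year 6: DB = ⌊$84,015 × 150%/9⌋ = $14,002; SL = ⌊$70,115/4⌋ = $17,528 → take SL $17,528. Book value $66,487.
Year 7: DB = ⌊$66,487 × 150%/9⌋ = $11,081; SL = ⌊$52,587/3⌋ = $17,529 → take SL $17,529. Book value $48,958.
Year 8: DB = ⌊$48,958 × 150%/9⌋ = $8,159; SL = ⌊$35,058/2⌋ = $17,529 → take SL $17,529. Book value $31,429.
Year 9 (final): $31,429 − $13,900 = $17,529. Book value $13,900.

$35,092; $29,244; $24,370; $20,308; $17,528; $17,528; $17,529; $17,529; $17,529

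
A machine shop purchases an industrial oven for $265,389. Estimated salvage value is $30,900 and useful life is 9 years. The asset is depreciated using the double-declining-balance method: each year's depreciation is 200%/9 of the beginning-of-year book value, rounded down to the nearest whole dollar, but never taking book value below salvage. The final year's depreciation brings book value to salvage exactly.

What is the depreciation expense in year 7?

$13,056

Depreciable base = $265,389 − $30,900 = $234,489.
Year 1: ⌊$265,389 × 200%/9⌋ = $58,975. Book value $206,414.
Year 2: ⌊$206,414 × 200%/9⌋ = $45,869. Book value $160,545.
Year 3: ⌊$160,545 × 200%/9⌋ = $35,676. Book value $124,869.
Year 4: ⌊$124,869 × 200%/9⌋ = $27,748. Book value $97,121.
Year 5: ⌊$97,121 × 200%/9⌋ = $21,582. Book value $75,539.
Year 6: ⌊$75,539 × 200%/9⌋ = $16,786. Book value $58,753.
Year 7: ⌊$58,753 × 200%/9⌋ = $13,056. Book value $45,697.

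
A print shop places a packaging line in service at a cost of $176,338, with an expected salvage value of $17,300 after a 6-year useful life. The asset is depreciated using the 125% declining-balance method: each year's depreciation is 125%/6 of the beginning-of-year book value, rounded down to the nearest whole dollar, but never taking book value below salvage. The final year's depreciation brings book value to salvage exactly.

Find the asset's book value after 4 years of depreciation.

$69,267

Depreciable base = $176,338 − $17,300 = $159,038.
Year 1: ⌊$176,338 × 125%/6⌋ = $36,737. Book value $139,601.
Year 2: ⌊$139,601 × 125%/6⌋ = $29,083. Book value $110,518.
Year 3: ⌊$110,518 × 125%/6⌋ = $23,024. Book value $87,494.
Year 4: ⌊$87,494 × 125%/6⌋ = $18,227. Book value $69,267.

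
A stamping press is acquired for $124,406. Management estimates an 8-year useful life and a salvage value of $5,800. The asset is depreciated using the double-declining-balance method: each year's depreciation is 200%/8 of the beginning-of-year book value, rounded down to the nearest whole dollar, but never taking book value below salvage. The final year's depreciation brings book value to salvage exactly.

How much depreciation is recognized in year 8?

Depreciable base = $124,406 − $5,800 = $118,606.
Year 1: ⌊$124,406 × 200%/8⌋ = $31,101. Book value $93,305.
Year 2: ⌊$93,305 × 200%/8⌋ = $23,326. Book value $69,979.
Year 3: ⌊$69,979 × 200%/8⌋ = $17,494. Book value $52,485.
Year 4: ⌊$52,485 × 200%/8⌋ = $13,121. Book value $39,364.
Year 5: ⌊$39,364 × 200%/8⌋ = $9,841. Book value $29,523.
Year 6: ⌊$29,523 × 200%/8⌋ = $7,380. Book value $22,143.
Year 7: ⌊$22,143 × 200%/8⌋ = $5,535. Book value $16,608.
Year 8 (final): $16,608 − $5,800 = $10,808. Book value $5,800.

$10,808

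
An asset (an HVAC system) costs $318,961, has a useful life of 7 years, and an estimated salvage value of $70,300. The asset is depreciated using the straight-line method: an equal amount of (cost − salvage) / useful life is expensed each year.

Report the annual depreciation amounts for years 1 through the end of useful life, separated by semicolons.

Depreciable base = $318,961 − $70,300 = $248,661.
Annual expense = $248,661 / 7 = $35,523.
End of year 1: book value $283,438.
End of year 2: book value $247,915.
End of year 3: book value $212,392.
End of year 4: book value $176,869.
End of year 5: book value $141,346.
End of year 6: book value $105,823.
End of year 7: book value $70,300.

$35,523; $35,523; $35,523; $35,523; $35,523; $35,523; $35,523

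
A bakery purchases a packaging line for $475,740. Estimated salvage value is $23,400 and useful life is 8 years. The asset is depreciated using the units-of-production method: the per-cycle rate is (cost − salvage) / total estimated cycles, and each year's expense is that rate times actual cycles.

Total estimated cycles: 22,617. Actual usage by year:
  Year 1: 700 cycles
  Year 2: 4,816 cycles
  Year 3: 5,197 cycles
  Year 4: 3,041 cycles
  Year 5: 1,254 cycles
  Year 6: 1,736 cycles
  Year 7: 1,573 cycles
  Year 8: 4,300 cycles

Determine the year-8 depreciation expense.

Depreciable base = $475,740 − $23,400 = $452,340.
Rate = $452,340 / 22,617 cycles = $20 per cycle.
Year 1: 700 × $20 = $14,000. Book value $461,740.
Year 2: 4,816 × $20 = $96,320. Book value $365,420.
Year 3: 5,197 × $20 = $103,940. Book value $261,480.
Year 4: 3,041 × $20 = $60,820. Book value $200,660.
Year 5: 1,254 × $20 = $25,080. Book value $175,580.
Year 6: 1,736 × $20 = $34,720. Book value $140,860.
Year 7: 1,573 × $20 = $31,460. Book value $109,400.
Year 8: 4,300 × $20 = $86,000. Book value $23,400.

$86,000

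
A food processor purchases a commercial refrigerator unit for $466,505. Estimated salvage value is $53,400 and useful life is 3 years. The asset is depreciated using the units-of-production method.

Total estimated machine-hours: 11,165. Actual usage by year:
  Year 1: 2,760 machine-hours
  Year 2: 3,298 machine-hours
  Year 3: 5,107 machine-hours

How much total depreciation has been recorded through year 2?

$224,146

Depreciable base = $466,505 − $53,400 = $413,105.
Rate = $413,105 / 11,165 machine-hours = $37 per machine-hour.
Year 1: 2,760 × $37 = $102,120. Book value $364,385.
Year 2: 3,298 × $37 = $122,026. Book value $242,359.
Accumulated through year 2 = $466,505 − $242,359 = $224,146.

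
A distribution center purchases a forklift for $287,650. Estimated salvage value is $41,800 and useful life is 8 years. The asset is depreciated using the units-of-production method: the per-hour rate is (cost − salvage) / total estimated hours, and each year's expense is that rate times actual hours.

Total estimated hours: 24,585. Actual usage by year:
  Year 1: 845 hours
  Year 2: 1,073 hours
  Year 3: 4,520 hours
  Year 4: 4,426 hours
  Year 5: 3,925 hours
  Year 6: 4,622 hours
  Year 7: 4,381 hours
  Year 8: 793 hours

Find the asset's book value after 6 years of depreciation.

Depreciable base = $287,650 − $41,800 = $245,850.
Rate = $245,850 / 24,585 hours = $10 per hour.
Year 1: 845 × $10 = $8,450. Book value $279,200.
Year 2: 1,073 × $10 = $10,730. Book value $268,470.
Year 3: 4,520 × $10 = $45,200. Book value $223,270.
Year 4: 4,426 × $10 = $44,260. Book value $179,010.
Year 5: 3,925 × $10 = $39,250. Book value $139,760.
Year 6: 4,622 × $10 = $46,220. Book value $93,540.

$93,540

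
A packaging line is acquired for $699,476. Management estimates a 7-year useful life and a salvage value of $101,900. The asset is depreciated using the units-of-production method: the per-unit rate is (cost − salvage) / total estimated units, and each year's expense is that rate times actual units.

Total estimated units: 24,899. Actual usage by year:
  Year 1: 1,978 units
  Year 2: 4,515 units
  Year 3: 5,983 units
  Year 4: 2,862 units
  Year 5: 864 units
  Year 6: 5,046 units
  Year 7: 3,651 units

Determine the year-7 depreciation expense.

Depreciable base = $699,476 − $101,900 = $597,576.
Rate = $597,576 / 24,899 units = $24 per unit.
Year 1: 1,978 × $24 = $47,472. Book value $652,004.
Year 2: 4,515 × $24 = $108,360. Book value $543,644.
Year 3: 5,983 × $24 = $143,592. Book value $400,052.
Year 4: 2,862 × $24 = $68,688. Book value $331,364.
Year 5: 864 × $24 = $20,736. Book value $310,628.
Year 6: 5,046 × $24 = $121,104. Book value $189,524.
Year 7: 3,651 × $24 = $87,624. Book value $101,900.

$87,624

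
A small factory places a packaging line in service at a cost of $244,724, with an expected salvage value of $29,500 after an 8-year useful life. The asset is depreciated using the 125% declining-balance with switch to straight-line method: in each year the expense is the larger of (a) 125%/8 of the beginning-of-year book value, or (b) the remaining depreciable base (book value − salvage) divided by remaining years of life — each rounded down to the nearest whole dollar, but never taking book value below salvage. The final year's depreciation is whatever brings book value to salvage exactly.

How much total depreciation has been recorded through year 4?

Depreciable base = $244,724 − $29,500 = $215,224.
Year 1: DB = ⌊$244,724 × 125%/8⌋ = $38,238; SL = ⌊$215,224/8⌋ = $26,903 → take DB $38,238. Book value $206,486.
Year 2: DB = ⌊$206,486 × 125%/8⌋ = $32,263; SL = ⌊$176,986/7⌋ = $25,283 → take DB $32,263. Book value $174,223.
Year 3: DB = ⌊$174,223 × 125%/8⌋ = $27,222; SL = ⌊$144,723/6⌋ = $24,120 → take DB $27,222. Book value $147,001.
Year 4: DB = ⌊$147,001 × 125%/8⌋ = $22,968; SL = ⌊$117,501/5⌋ = $23,500 → take SL $23,500. Book value $123,501.
Accumulated through year 4 = $244,724 − $123,501 = $121,223.

$121,223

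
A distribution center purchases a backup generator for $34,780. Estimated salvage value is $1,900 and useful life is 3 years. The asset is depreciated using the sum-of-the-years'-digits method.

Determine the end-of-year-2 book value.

$7,380

Depreciable base = $34,780 − $1,900 = $32,880.
Sum of the years' digits = 3+2+1 = 6.
Year 1: $32,880 × 3/6 = $16,440. Book value $18,340.
Year 2: $32,880 × 2/6 = $10,960. Book value $7,380.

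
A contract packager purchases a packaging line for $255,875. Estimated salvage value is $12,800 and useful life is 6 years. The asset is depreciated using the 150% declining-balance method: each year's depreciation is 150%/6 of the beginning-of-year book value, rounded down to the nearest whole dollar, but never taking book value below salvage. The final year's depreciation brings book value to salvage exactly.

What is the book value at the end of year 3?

Depreciable base = $255,875 − $12,800 = $243,075.
Year 1: ⌊$255,875 × 150%/6⌋ = $63,968. Book value $191,907.
Year 2: ⌊$191,907 × 150%/6⌋ = $47,976. Book value $143,931.
Year 3: ⌊$143,931 × 150%/6⌋ = $35,982. Book value $107,949.

$107,949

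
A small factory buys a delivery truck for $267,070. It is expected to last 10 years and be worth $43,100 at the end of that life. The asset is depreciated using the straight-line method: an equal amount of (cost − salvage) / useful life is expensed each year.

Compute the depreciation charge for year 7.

Depreciable base = $267,070 − $43,100 = $223,970.
Annual expense = $223,970 / 10 = $22,397.

$22,397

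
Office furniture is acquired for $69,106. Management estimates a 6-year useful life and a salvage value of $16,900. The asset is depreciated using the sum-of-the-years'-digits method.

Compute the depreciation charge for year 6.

$2,486

Depreciable base = $69,106 − $16,900 = $52,206.
Sum of the years' digits = 6+5+4+3+2+1 = 21.
Year 1: $52,206 × 6/21 = $14,916. Book value $54,190.
Year 2: $52,206 × 5/21 = $12,430. Book value $41,760.
Year 3: $52,206 × 4/21 = $9,944. Book value $31,816.
Year 4: $52,206 × 3/21 = $7,458. Book value $24,358.
Year 5: $52,206 × 2/21 = $4,972. Book value $19,386.
Year 6: $52,206 × 1/21 = $2,486. Book value $16,900.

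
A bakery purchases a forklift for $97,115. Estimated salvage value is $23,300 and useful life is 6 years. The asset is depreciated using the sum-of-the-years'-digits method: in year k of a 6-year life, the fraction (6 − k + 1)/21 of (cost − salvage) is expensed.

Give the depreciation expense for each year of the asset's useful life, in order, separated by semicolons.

$21,090; $17,575; $14,060; $10,545; $7,030; $3,515

Depreciable base = $97,115 − $23,300 = $73,815.
Sum of the years' digits = 6+5+4+3+2+1 = 21.
Year 1: $73,815 × 6/21 = $21,090. Book value $76,025.
Year 2: $73,815 × 5/21 = $17,575. Book value $58,450.
Year 3: $73,815 × 4/21 = $14,060. Book value $44,390.
Year 4: $73,815 × 3/21 = $10,545. Book value $33,845.
Year 5: $73,815 × 2/21 = $7,030. Book value $26,815.
Year 6: $73,815 × 1/21 = $3,515. Book value $23,300.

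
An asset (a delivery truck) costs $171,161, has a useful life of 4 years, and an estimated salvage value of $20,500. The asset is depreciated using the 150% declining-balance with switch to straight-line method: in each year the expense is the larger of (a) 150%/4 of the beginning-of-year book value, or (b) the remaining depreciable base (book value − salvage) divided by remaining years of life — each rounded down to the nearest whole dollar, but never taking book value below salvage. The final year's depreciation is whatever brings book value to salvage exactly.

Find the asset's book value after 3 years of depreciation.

$41,788

Depreciable base = $171,161 − $20,500 = $150,661.
Year 1: DB = ⌊$171,161 × 150%/4⌋ = $64,185; SL = ⌊$150,661/4⌋ = $37,665 → take DB $64,185. Book value $106,976.
Year 2: DB = ⌊$106,976 × 150%/4⌋ = $40,116; SL = ⌊$86,476/3⌋ = $28,825 → take DB $40,116. Book value $66,860.
Year 3: DB = ⌊$66,860 × 150%/4⌋ = $25,072; SL = ⌊$46,360/2⌋ = $23,180 → take DB $25,072. Book value $41,788.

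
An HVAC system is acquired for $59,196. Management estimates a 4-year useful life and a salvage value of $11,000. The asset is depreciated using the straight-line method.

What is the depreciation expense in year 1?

$12,049

Depreciable base = $59,196 − $11,000 = $48,196.
Annual expense = $48,196 / 4 = $12,049.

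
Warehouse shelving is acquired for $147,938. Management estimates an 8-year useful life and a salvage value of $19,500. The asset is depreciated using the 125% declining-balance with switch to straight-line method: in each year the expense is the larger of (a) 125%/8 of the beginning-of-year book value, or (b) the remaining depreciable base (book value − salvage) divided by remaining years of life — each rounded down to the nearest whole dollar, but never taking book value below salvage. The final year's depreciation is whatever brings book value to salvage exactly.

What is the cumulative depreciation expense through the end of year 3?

Depreciable base = $147,938 − $19,500 = $128,438.
Year 1: DB = ⌊$147,938 × 125%/8⌋ = $23,115; SL = ⌊$128,438/8⌋ = $16,054 → take DB $23,115. Book value $124,823.
Year 2: DB = ⌊$124,823 × 125%/8⌋ = $19,503; SL = ⌊$105,323/7⌋ = $15,046 → take DB $19,503. Book value $105,320.
Year 3: DB = ⌊$105,320 × 125%/8⌋ = $16,456; SL = ⌊$85,820/6⌋ = $14,303 → take DB $16,456. Book value $88,864.
Accumulated through year 3 = $147,938 − $88,864 = $59,074.

$59,074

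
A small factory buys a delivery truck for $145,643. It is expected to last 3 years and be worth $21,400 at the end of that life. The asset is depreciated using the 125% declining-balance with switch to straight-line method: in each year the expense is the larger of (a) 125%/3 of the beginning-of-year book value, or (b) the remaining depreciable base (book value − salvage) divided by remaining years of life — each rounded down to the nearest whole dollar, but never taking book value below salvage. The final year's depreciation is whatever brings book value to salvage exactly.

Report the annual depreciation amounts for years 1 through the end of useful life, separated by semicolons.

Depreciable base = $145,643 − $21,400 = $124,243.
Year 1: DB = ⌊$145,643 × 125%/3⌋ = $60,684; SL = ⌊$124,243/3⌋ = $41,414 → take DB $60,684. Book value $84,959.
Year 2: DB = ⌊$84,959 × 125%/3⌋ = $35,399; SL = ⌊$63,559/2⌋ = $31,779 → take DB $35,399. Book value $49,560.
Year 3 (final): $49,560 − $21,400 = $28,160. Book value $21,400.

$60,684; $35,399; $28,160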